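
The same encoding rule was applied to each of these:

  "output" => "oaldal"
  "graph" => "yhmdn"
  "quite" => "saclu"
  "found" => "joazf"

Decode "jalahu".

o(14)→o(14) and u(20)→a(0) fit y≡15x+12 (mod 26); the inverse of 15 mod 26 is 7. Treating letters as 0–25, the rule is x ↦ 15x + 12 (mod 26).
Reversing it on jalahu: j(9)→7·(9−12)≡5=f; a(0)→7·(0−12)≡20=u; l(11)→7·(11−12)≡19=t; a(0)→7·(0−12)≡20=u; h(7)→7·(7−12)≡17=r; u(20)→7·(20−12)≡4=e (all mod 26).

future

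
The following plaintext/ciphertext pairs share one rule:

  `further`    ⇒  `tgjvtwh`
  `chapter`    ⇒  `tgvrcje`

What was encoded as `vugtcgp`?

The output letters match the input read backwards, each shifted +2: further reversed is rehtruf. The word is reversed, then every letter is shifted forward by 2.
Decoding vugtcgp: shift back: v−2=t, u−2=s, g−2=e, t−2=r, c−2=a, g−2=e, p−2=n → tseraen; then reverse → nearest.

nearest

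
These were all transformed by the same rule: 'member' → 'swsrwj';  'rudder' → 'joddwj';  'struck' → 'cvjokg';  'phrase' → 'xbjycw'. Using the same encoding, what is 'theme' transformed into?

m(12)→s(18) and e(4)→w(22) fit y≡19x+24 (mod 26); the inverse of 19 mod 26 is 11. Each letter's alphabet position (a=0..z=25) is mapped through 19·x+24 mod 26 — an affine cipher.
Applying it to theme: t(19)→19·19+24≡21=v; h(7)→19·7+24≡1=b; e(4)→19·4+24≡22=w; m(12)→19·12+24≡18=s; e(4)→19·4+24≡22=w (all mod 26).

vbwsw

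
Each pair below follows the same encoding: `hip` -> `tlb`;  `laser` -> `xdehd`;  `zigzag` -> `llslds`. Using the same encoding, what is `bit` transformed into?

The shift depends on letter class: consonant h→t is +12, but vowel i→l is +3. Vowels shift forward by 3 and consonants shift forward by 12.
On bit: b(cons)+12=n, i(vowel)+3=l, t(cons)+12=f.

nlf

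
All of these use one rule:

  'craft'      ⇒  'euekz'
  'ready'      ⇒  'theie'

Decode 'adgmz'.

In craft: c→e is +2, r→u is +3, a→e is +4, f→k is +5 — the shift increases by 1 each position. Letter i (0-indexed) is shifted by i+2, so successive shifts are 2, 3, 4, ….
Decoding adgmz: a−2=y, d−3=a, g−4=c, m−5=h, z−6=t.

yacht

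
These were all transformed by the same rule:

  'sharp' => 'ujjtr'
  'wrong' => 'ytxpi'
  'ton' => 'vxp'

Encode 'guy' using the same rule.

Two shifts are in play — +9 for a/e/i/o/u, +2 for every other letter.
For guy: g(cons)+2=i, u(vowel)+9=d, y(cons)+2=a.

ida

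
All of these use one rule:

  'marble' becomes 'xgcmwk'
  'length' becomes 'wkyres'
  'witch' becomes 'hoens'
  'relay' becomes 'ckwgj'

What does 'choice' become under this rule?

The shift depends on letter class: consonant m→x is +11, but vowel a→g is +6. Vowels shift forward by 6 and consonants shift forward by 11.
On choice: c(cons)+11=n, h(cons)+11=s, o(vowel)+6=u, i(vowel)+6=o, c(cons)+11=n, e(vowel)+6=k.

nsuonk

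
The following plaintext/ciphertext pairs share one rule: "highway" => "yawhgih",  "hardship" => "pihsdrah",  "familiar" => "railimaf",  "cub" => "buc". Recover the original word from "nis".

The output letters match the input read backwards: highway reversed is yawhgih. The word is simply reversed.
Reversing it on nis: then reverse → sin.

sin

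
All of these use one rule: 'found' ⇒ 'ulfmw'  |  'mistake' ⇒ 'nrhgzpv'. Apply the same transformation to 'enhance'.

vmszmxv

Each pair mirrors across the alphabet (f↔u, o↔l, u↔f): positions sum to 25. This is the alphabet-reversal cipher (Atbash): a becomes z, b becomes y, etc.
On enhance: e↔v, n↔m, h↔s, a↔z, n↔m, c↔x, e↔v.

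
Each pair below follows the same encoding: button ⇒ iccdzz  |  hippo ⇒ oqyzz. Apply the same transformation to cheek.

Letter i (0-indexed) is shifted by i+7, so successive shifts are 7, 8, 9, ….
Applying it to cheek: c+7=j, h+8=p, e+9=n, e+10=o, k+11=v.

jpnov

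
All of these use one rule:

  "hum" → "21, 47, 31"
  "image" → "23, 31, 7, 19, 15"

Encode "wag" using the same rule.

h(#8)→21 and u(#21)→47: differences scale by 2, so n = 2·pos + 5. The formula is n = 2×(alphabet index, a=1) + 5.
For wag: w=23→51, a=1→7, g=7→19.

51, 7, 19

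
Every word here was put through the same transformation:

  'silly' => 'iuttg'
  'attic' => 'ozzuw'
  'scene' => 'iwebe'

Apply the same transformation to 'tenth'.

zebzd

This is an affine cipher: with a=0,…,z=25, each position x becomes (17x+14) mod 26.
On tenth: t(19)→17·19+14≡25=z; e(4)→17·4+14≡4=e; n(13)→17·13+14≡1=b; t(19)→17·19+14≡25=z; h(7)→17·7+14≡3=d (all mod 26).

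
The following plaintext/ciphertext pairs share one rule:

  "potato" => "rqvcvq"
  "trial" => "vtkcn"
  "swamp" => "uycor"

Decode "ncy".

This is a Caesar cipher with shift 2.
Reversing it on ncy: n−2=l, c−2=a, y−2=w.

law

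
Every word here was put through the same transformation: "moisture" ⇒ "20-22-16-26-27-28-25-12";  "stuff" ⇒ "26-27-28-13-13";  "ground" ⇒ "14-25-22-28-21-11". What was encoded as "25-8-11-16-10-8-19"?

Each letter is replaced by its alphabet position (a=1..z=26) + 7.
Reversing it on 25-8-11-16-10-8-19: 25→(25−7)÷1=18=r, 8→(8−7)÷1=1=a, 11→(11−7)÷1=4=d, 16→(16−7)÷1=9=i, 10→(10−7)÷1=3=c, 8→(8−7)÷1=1=a, 19→(19−7)÷1=12=l.

radical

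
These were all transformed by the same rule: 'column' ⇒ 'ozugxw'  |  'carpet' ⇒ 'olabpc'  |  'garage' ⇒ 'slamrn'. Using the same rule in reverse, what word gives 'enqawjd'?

Shifts by position in column: pos 0: c→o (+12), pos 1: o→z (+11), pos 2: l→u (+9), pos 3: u→g (+12), pos 4: m→x (+11), pos 5: n→w (+9) — repeating every 3. A repeating key of period 3 is used — shifts +12, +11, +9 over and over.
Reversing it on enqawjd: e−12=s, n−11=c, q−9=h, a−12=o, w−11=l, j−9=a, d−12=r.

scholar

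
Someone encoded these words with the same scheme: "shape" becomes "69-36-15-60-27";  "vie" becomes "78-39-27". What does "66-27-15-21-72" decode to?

s(#19)→69 and h(#8)→36: differences scale by 3, so n = 3·pos + 12. Each letter becomes 3×(its alphabet position, a=1..z=26) + 12.
Decoding 66-27-15-21-72: 66→(66−12)÷3=18=r, 27→(27−12)÷3=5=e, 15→(15−12)÷3=1=a, 21→(21−12)÷3=3=c, 72→(72−12)÷3=20=t.

react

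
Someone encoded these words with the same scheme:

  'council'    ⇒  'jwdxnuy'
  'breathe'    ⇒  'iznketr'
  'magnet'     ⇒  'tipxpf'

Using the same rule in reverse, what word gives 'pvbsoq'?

inside

In council: c→j is +7, o→w is +8, u→d is +9, n→x is +10 — the shift increases by 1 each position. The shift increases by 1 at each position, starting from +7: 7, 8, 9, ….
Decoding pvbsoq: p−7=i, v−8=n, b−9=s, s−10=i, o−11=d, q−12=e.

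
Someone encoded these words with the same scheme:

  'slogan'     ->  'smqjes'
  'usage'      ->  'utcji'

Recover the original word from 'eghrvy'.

effort

In slogan: s→s is +0, l→m is +1, o→q is +2, g→j is +3 — the shift increases by 1 each position. Each letter shifts forward by its position index (0, 1, 2, …) — the shift grows by one for each successive letter.
Reversing it on eghrvy: e−0=e, g−1=f, h−2=f, r−3=o, v−4=r, y−5=t.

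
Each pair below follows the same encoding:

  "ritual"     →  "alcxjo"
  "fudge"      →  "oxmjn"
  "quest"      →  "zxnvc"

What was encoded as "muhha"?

dryer

A repeating key of period 2 is used — shifts +9, +3 over and over.
Decoding muhha: m−9=d, u−3=r, h−9=y, h−3=e, a−9=r.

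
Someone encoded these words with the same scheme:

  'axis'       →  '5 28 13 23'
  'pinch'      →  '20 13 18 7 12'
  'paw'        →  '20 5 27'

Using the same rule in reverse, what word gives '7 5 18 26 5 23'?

canvas

Letters become their 1-based position plus 4 (so a→5, b→6, …).
Decoding 7 5 18 26 5 23: 7→(7−4)÷1=3=c, 5→(5−4)÷1=1=a, 18→(18−4)÷1=14=n, 26→(26−4)÷1=22=v, 5→(5−4)÷1=1=a, 23→(23−4)÷1=19=s.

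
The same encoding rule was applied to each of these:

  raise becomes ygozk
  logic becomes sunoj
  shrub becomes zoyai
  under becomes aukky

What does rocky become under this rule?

yujrf

The shift depends on letter class: consonant r→y is +7, but vowel a→g is +6. Vowels shift forward by 6 and consonants shift forward by 7.
Applying it to rocky: r(cons)+7=y, o(vowel)+6=u, c(cons)+7=j, k(cons)+7=r, y(cons)+7=f.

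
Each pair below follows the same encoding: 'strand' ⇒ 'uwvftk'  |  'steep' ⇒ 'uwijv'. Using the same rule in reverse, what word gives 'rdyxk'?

pause

In strand: s→u is +2, t→w is +3, r→v is +4, a→f is +5 — the shift increases by 1 each position. The shift increases by 1 at each position, starting from +2: 2, 3, 4, ….
Undoing it on rdyxk: r−2=p, d−3=a, y−4=u, x−5=s, k−6=e.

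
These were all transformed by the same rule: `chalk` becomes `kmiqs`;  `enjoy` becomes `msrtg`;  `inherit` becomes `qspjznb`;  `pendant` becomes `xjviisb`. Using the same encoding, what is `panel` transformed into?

It's a Vigenère-style cipher with numeric key [8,5]: position i shifts by key[i mod 2].
For panel: p+8=x, a+5=f, n+8=v, e+5=j, l+8=t.

xfvjt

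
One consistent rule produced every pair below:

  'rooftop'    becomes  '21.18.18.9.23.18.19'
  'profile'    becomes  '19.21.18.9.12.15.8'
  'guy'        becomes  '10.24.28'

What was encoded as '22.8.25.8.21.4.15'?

r is letter #18 and maps to 21: an offset of 3. Letters become their 1-based position plus 3 (so a→4, b→5, …).
Decoding 22.8.25.8.21.4.15: 22→(22−3)÷1=19=s, 8→(8−3)÷1=5=e, 25→(25−3)÷1=22=v, 8→(8−3)÷1=5=e, 21→(21−3)÷1=18=r, 4→(4−3)÷1=1=a, 15→(15−3)÷1=12=l.

several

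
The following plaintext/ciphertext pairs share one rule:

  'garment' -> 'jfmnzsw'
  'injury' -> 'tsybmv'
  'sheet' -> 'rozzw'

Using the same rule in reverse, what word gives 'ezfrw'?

This is an affine cipher: with a=0,…,z=25, each position x becomes (5x+5) mod 26.
Undoing it on ezfrw: e(4)→21·(4−5)≡5=f; z(25)→21·(25−5)≡4=e; f(5)→21·(5−5)≡0=a; r(17)→21·(17−5)≡18=s; w(22)→21·(22−5)≡19=t (all mod 26).

feast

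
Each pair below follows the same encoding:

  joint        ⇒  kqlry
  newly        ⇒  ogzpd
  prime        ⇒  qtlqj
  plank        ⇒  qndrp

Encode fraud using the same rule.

gtdyi

In joint: j→k is +1, o→q is +2, i→l is +3, n→r is +4 — the shift increases by 1 each position. Letter i (0-indexed) is shifted by i+1, so successive shifts are 1, 2, 3, ….
Applying it to fraud: f+1=g, r+2=t, a+3=d, u+4=y, d+5=i.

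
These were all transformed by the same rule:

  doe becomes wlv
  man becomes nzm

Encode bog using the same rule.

ylt

Each pair mirrors across the alphabet (d↔w, o↔l, e↔v): positions sum to 25. This is the alphabet-reversal cipher (Atbash): a becomes z, b becomes y, etc.
On bog: b↔y, o↔l, g↔t.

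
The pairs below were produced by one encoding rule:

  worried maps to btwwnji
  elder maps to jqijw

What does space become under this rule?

xufhj

Compare letters: w→b is +5, o→t is +5, r→w is +5 — a constant shift. Each letter is shifted forward by 5 in the alphabet (a Caesar shift of +5).
Applying it to space: s+5=x, p+5=u, a+5=f, c+5=h, e+5=j.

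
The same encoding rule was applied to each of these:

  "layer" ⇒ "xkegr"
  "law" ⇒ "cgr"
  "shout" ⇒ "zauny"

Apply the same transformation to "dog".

muj

Two steps: reverse the string, then apply a Caesar shift of +6.
For dog: reverse → god; then shift: g+6=m, o+6=u, d+6=j.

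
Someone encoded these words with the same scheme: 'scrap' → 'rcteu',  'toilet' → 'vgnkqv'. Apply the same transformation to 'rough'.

The output letters match the input read backwards, each shifted +2: scrap reversed is parcs. Two steps: reverse the string, then apply a Caesar shift of +2.
For rough: reverse → hguor; then shift: h+2=j, g+2=i, u+2=w, o+2=q, r+2=t.

jiwqt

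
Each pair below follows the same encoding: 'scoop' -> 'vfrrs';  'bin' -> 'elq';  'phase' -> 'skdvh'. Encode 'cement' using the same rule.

fhphqw

Compare letters: s→v is +3, c→f is +3, o→r is +3 — a constant shift. It's a constant shift of +3 (ROT3).
Applying it to cement: c+3=f, e+3=h, m+3=p, e+3=h, n+3=q, t+3=w.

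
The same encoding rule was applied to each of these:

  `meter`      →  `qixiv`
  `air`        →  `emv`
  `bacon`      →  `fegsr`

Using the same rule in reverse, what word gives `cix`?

It's a constant shift of +4 (ROT4).
Decoding cix: c−4=y, i−4=e, x−4=t.

yet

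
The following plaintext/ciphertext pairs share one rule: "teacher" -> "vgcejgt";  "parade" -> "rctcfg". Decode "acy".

Compare letters: t→v is +2, e→g is +2, a→c is +2 — a constant shift. This is a Caesar cipher with shift 2.
Decoding acy: a−2=y, c−2=a, y−2=w.

yaw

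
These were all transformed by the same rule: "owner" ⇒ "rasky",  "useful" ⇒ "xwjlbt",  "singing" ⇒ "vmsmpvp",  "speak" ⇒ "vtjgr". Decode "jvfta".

Each letter shifts forward by (position + 3), i.e. 3, 4, 5, … — the shift grows by one for each successive letter.
Decoding jvfta: j−3=g, v−4=r, f−5=a, t−6=n, a−7=t.

grant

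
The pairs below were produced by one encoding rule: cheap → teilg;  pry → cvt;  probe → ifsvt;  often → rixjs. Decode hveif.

beard

The output letters match the input read backwards, each shifted +4: cheap reversed is paehc. The word is reversed, then every letter is shifted forward by 4.
Reversing it on hveif: shift back: h−4=d, v−4=r, e−4=a, i−4=e, f−4=b → draeb; then reverse → beard.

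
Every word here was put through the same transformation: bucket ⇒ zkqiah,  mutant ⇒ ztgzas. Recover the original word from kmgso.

image

The output letters match the input read backwards, each shifted +6: bucket reversed is tekcub. Read the word backwards and shift each letter +6.
Decoding kmgso: shift back: k−6=e, m−6=g, g−6=a, s−6=m, o−6=i → egami; then reverse → image.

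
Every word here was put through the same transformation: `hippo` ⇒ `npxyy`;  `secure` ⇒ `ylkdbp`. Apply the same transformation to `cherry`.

iomabj

Letter i (0-indexed) is shifted by i+6, so successive shifts are 6, 7, 8, ….
Applying it to cherry: c+6=i, h+7=o, e+8=m, r+9=a, r+10=b, y+11=j.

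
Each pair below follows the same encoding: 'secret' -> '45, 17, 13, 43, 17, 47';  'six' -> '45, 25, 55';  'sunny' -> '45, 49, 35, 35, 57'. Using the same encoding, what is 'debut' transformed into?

15, 17, 11, 49, 47

s(#19)→45 and e(#5)→17: differences scale by 2, so n = 2·pos + 7. Each letter becomes 2×(its alphabet position, a=1..z=26) + 7.
For debut: d=4→15, e=5→17, b=2→11, u=21→49, t=20→47.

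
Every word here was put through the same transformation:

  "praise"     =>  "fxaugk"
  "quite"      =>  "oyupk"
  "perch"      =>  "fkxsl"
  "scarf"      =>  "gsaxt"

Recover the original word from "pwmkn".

token

Each letter's alphabet position (a=0..z=25) is mapped through 9·x+0 mod 26 — an affine cipher.
Reversing it on pwmkn: p(15)→3·(15−0)≡19=t; w(22)→3·(22−0)≡14=o; m(12)→3·(12−0)≡10=k; k(10)→3·(10−0)≡4=e; n(13)→3·(13−0)≡13=n (all mod 26).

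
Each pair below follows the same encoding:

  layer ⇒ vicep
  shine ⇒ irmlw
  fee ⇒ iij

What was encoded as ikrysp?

lounge

The output letters match the input read backwards, each shifted +4: layer reversed is reyal. The word is reversed, then every letter is shifted forward by 4.
Reversing it on ikrysp: shift back: i−4=e, k−4=g, r−4=n, y−4=u, s−4=o, p−4=l → egnuol; then reverse → lounge.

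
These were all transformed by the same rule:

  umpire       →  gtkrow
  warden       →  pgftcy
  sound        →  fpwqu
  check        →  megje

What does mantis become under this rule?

ukvpco

The output letters match the input read backwards, each shifted +2: umpire reversed is eripmu. Read the word backwards and shift each letter +2.
For mantis: reverse → sitnam; then shift: s+2=u, i+2=k, t+2=v, n+2=p, a+2=c, m+2=o.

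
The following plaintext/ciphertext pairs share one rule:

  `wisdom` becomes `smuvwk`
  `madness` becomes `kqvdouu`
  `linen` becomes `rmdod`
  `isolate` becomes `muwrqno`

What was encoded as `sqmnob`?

Each letter's alphabet position (a=0..z=25) is mapped through 19·x+16 mod 26 — an affine cipher.
Undoing it on sqmnob: s(18)→11·(18−16)≡22=w; q(16)→11·(16−16)≡0=a; m(12)→11·(12−16)≡8=i; n(13)→11·(13−16)≡19=t; o(14)→11·(14−16)≡4=e; b(1)→11·(1−16)≡17=r (all mod 26).

waiter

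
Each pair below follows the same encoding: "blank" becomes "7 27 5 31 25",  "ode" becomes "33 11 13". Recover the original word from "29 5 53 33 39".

b(#2)→7 and l(#12)→27: differences scale by 2, so n = 2·pos + 3. The formula is n = 2×(alphabet index, a=1) + 3.
Undoing it on 29 5 53 33 39: 29→(29−3)÷2=13=m, 5→(5−3)÷2=1=a, 53→(53−3)÷2=25=y, 33→(33−3)÷2=15=o, 39→(39−3)÷2=18=r.

mayor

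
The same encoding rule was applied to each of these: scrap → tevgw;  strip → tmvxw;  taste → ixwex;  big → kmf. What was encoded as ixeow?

skate

The word is reversed, then every letter is shifted forward by 4.
Undoing it on ixeow: shift back: i−4=e, x−4=t, e−4=a, o−4=k, w−4=s → etaks; then reverse → skate.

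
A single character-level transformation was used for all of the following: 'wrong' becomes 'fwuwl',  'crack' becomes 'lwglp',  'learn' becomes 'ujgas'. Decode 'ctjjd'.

Shifts by position in wrong: pos 0: w→f (+9), pos 1: r→w (+5), pos 2: o→u (+6), pos 3: n→w (+9), pos 4: g→l (+5) — repeating every 3. The shifts repeat in a cycle of length 3: positions 0,1,… shift by +9, +5, +6, then the pattern repeats.
Reversing it on ctjjd: c−9=t, t−5=o, j−6=d, j−9=a, d−5=y.

today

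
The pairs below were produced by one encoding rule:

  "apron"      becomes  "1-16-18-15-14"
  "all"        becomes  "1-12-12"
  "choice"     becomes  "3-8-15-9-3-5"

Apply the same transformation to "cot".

a is letter #1 and maps to 1: an offset of 0. Each letter is replaced by its alphabet position (a=1, b=2, …, z=26).
Applying it to cot: c=3→3, o=15→15, t=20→20.

3-15-20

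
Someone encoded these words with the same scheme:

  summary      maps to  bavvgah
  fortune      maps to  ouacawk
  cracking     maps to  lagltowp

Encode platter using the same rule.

The shift depends on letter class: consonant s→b is +9, but vowel u→a is +6. Two shifts are in play — +6 for a/e/i/o/u, +9 for every other letter.
Applying it to platter: p(cons)+9=y, l(cons)+9=u, a(vowel)+6=g, t(cons)+9=c, t(cons)+9=c, e(vowel)+6=k, r(cons)+9=a.

yugccka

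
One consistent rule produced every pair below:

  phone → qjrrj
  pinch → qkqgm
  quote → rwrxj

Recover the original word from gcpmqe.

family

In phone: p→q is +1, h→j is +2, o→r is +3, n→r is +4 — the shift increases by 1 each position. Each letter shifts forward by (position + 1), i.e. 1, 2, 3, … — the shift grows by one for each successive letter.
Decoding gcpmqe: g−1=f, c−2=a, p−3=m, m−4=i, q−5=l, e−6=y.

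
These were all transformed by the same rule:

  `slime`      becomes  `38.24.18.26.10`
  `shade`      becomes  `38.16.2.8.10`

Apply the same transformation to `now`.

28.30.46

s(#19)→38 and l(#12)→24: differences scale by 2, so n = 2·pos + 0. The formula is n = 2×(alphabet index, a=1).
For now: n=14→28, o=15→30, w=23→46.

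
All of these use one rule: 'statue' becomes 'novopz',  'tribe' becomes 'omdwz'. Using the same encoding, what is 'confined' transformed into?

xjiadizy

Every letter moves 21 places later in the alphabet, wrapping around z→a.
For confined: c+21=x, o+21=j, n+21=i, f+21=a, i+21=d, n+21=i, e+21=z, d+21=y.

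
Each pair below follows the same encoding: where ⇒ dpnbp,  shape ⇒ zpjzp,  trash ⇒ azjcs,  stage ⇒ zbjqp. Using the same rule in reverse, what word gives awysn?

topic

Each letter shifts forward by (position + 7), i.e. 7, 8, 9, … — the shift grows by one for each successive letter.
Decoding awysn: a−7=t, w−8=o, y−9=p, s−10=i, n−11=c.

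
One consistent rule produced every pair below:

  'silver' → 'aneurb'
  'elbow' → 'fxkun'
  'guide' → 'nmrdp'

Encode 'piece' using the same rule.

nlnry

The output letters match the input read backwards, each shifted +9: silver reversed is revlis. The word is reversed, then every letter is shifted forward by 9.
Applying it to piece: reverse → eceip; then shift: e+9=n, c+9=l, e+9=n, i+9=r, p+9=y.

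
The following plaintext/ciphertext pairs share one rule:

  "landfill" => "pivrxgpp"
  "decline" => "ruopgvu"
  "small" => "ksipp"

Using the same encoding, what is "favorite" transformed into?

Each letter's alphabet position (a=0..z=25) is mapped through 3·x+8 mod 26 — an affine cipher.
On favorite: f(5)→3·5+8≡23=x; a(0)→3·0+8≡8=i; v(21)→3·21+8≡19=t; o(14)→3·14+8≡24=y; r(17)→3·17+8≡7=h; i(8)→3·8+8≡6=g; t(19)→3·19+8≡13=n; e(4)→3·4+8≡20=u (all mod 26).

xityhgnu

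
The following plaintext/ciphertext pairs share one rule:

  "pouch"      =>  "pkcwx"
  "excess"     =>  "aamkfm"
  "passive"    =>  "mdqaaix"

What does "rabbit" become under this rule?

bqjjiz

The output letters match the input read backwards, each shifted +8: pouch reversed is hcuop. Read the word backwards and shift each letter +8.
On rabbit: reverse → tibbar; then shift: t+8=b, i+8=q, b+8=j, b+8=j, a+8=i, r+8=z.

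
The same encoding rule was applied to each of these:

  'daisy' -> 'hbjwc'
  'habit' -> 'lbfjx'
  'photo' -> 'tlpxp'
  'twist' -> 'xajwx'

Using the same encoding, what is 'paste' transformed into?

The shift depends on letter class: consonant d→h is +4, but vowel a→b is +1. The rule splits by letter class: vowels +1, consonants +4.
For paste: p(cons)+4=t, a(vowel)+1=b, s(cons)+4=w, t(cons)+4=x, e(vowel)+1=f.

tbwxf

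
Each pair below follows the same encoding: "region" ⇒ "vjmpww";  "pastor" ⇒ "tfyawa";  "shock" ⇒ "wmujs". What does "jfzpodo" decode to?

fatigue

In region: r→v is +4, e→j is +5, g→m is +6, i→p is +7 — the shift increases by 1 each position. The shift increases by 1 at each position, starting from +4: 4, 5, 6, ….
Undoing it on jfzpodo: j−4=f, f−5=a, z−6=t, p−7=i, o−8=g, d−9=u, o−10=e.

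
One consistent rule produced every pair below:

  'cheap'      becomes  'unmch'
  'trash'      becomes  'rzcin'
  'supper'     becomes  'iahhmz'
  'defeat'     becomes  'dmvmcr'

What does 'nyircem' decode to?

Treating letters as 0–25, the rule is x ↦ 9x + 2 (mod 26).
Undoing it on nyircem: n(13)→3·(13−2)≡7=h; y(24)→3·(24−2)≡14=o; i(8)→3·(8−2)≡18=s; r(17)→3·(17−2)≡19=t; c(2)→3·(2−2)≡0=a; e(4)→3·(4−2)≡6=g; m(12)→3·(12−2)≡4=e (all mod 26).

hostage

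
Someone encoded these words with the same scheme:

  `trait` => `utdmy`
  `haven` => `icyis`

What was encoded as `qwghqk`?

puddle

In trait: t→u is +1, r→t is +2, a→d is +3, i→m is +4 — the shift increases by 1 each position. Letter i (0-indexed) is shifted by i+1, so successive shifts are 1, 2, 3, ….
Undoing it on qwghqk: q−1=p, w−2=u, g−3=d, h−4=d, q−5=l, k−6=e.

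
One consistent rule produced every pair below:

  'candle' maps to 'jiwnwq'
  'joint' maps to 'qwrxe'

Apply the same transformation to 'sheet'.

zpnoe

Each letter shifts forward by (position + 7), i.e. 7, 8, 9, … — the shift grows by one for each successive letter.
Applying it to sheet: s+7=z, h+8=p, e+9=n, e+10=o, t+11=e.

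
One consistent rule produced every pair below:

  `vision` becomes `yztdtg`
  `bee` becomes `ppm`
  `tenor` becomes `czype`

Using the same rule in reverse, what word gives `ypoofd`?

sudden

The output letters match the input read backwards, each shifted +11: vision reversed is noisiv. Two steps: reverse the string, then apply a Caesar shift of +11.
Decoding ypoofd: shift back: y−11=n, p−11=e, o−11=d, o−11=d, f−11=u, d−11=s → neddus; then reverse → sudden.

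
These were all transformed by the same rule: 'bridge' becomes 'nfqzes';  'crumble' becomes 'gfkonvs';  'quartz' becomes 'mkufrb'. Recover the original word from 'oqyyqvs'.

missile

This is an affine cipher: with a=0,…,z=25, each position x becomes (19x+20) mod 26.
Decoding oqyyqvs: o(14)→11·(14−20)≡12=m; q(16)→11·(16−20)≡8=i; y(24)→11·(24−20)≡18=s; y(24)→11·(24−20)≡18=s; q(16)→11·(16−20)≡8=i; v(21)→11·(21−20)≡11=l; s(18)→11·(18−20)≡4=e (all mod 26).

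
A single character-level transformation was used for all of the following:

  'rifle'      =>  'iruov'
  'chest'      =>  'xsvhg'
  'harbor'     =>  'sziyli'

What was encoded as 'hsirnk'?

shrimp

Each letter is replaced by its mirror in the alphabet: a↔z, b↔y, c↔x, and so on (the Atbash cipher).
Reversing it on hsirnk: h↔s, s↔h, i↔r, r↔i, n↔m, k↔p.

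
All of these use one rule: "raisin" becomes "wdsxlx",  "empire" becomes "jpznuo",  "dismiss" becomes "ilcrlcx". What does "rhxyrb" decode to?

Shifts by position in raisin: pos 0: r→w (+5), pos 1: a→d (+3), pos 2: i→s (+10), pos 3: s→x (+5), pos 4: i→l (+3), pos 5: n→x (+10) — repeating every 3. The shifts repeat in a cycle of length 3: positions 0,1,… shift by +5, +3, +10, then the pattern repeats.
Decoding rhxyrb: r−5=m, h−3=e, x−10=n, y−5=t, r−3=o, b−10=r.

mentor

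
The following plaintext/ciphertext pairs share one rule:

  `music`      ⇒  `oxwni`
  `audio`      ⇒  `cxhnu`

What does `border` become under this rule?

drviky

In music: m→o is +2, u→x is +3, s→w is +4, i→n is +5 — the shift increases by 1 each position. Letter i (0-indexed) is shifted by i+2, so successive shifts are 2, 3, 4, ….
On border: b+2=d, o+3=r, r+4=v, d+5=i, e+6=k, r+7=y.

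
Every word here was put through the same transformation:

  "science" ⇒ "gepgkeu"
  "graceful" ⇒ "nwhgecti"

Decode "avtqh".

forty

The output letters match the input read backwards, each shifted +2: science reversed is ecneics. Read the word backwards and shift each letter +2.
Decoding avtqh: shift back: a−2=y, v−2=t, t−2=r, q−2=o, h−2=f → ytrof; then reverse → forty.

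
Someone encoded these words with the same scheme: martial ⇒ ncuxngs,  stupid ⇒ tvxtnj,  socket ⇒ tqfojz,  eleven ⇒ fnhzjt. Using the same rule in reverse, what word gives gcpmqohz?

In martial: m→n is +1, a→c is +2, r→u is +3, t→x is +4 — the shift increases by 1 each position. Each letter shifts forward by (position + 1), i.e. 1, 2, 3, … — the shift grows by one for each successive letter.
Undoing it on gcpmqohz: g−1=f, c−2=a, p−3=m, m−4=i, q−5=l, o−6=i, h−7=a, z−8=r.

familiar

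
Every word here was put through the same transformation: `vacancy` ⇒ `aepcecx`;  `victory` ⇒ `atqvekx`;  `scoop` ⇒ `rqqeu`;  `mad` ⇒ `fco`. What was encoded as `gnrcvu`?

Read the word backwards and shift each letter +2.
Reversing it on gnrcvu: shift back: g−2=e, n−2=l, r−2=p, c−2=a, v−2=t, u−2=s → elpats; then reverse → staple.

staple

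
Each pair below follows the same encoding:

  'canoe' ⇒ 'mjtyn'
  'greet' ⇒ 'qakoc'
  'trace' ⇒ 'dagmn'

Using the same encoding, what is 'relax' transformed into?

Shifts by position in canoe: pos 0: c→m (+10), pos 1: a→j (+9), pos 2: n→t (+6), pos 3: o→y (+10), pos 4: e→n (+9) — repeating every 3. A repeating key of period 3 is used — shifts +10, +9, +6 over and over.
For relax: r+10=b, e+9=n, l+6=r, a+10=k, x+9=g.

bnrkg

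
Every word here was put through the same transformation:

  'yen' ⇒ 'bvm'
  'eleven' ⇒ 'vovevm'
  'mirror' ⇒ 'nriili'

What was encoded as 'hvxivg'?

Letters are reflected about the middle of the alphabet (position → 25−position): Atbash.
Decoding hvxivg: h↔s, v↔e, x↔c, i↔r, v↔e, g↔t.

secret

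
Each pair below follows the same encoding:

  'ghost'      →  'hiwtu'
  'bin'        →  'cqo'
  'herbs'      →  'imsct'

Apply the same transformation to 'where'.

ximsm

The shift depends on letter class: consonant g→h is +1, but vowel o→w is +8. Vowels shift forward by 8 and consonants shift forward by 1.
Applying it to where: w(cons)+1=x, h(cons)+1=i, e(vowel)+8=m, r(cons)+1=s, e(vowel)+8=m.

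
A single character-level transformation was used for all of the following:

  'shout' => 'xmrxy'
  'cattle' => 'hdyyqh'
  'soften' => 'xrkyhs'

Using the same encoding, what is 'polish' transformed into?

The rule splits by letter class: vowels +3, consonants +5.
On polish: p(cons)+5=u, o(vowel)+3=r, l(cons)+5=q, i(vowel)+3=l, s(cons)+5=x, h(cons)+5=m.

urqlxm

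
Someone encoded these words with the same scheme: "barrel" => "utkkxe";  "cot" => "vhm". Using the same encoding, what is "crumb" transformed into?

Compare letters: b→u is +19, a→t is +19, r→k is +19 — a constant shift. It's a constant shift of +19 (ROT19).
Applying it to crumb: c+19=v, r+19=k, u+19=n, m+19=f, b+19=u.

vknfu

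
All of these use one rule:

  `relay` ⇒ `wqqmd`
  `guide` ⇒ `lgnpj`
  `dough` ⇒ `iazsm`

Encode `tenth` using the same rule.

yqsfm

A repeating key of period 2 is used — shifts +5, +12 over and over.
For tenth: t+5=y, e+12=q, n+5=s, t+12=f, h+5=m.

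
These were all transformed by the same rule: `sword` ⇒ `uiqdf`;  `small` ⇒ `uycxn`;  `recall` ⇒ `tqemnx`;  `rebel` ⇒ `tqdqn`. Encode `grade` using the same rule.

It's a Vigenère-style cipher with numeric key [2,12]: position i shifts by key[i mod 2].
Applying it to grade: g+2=i, r+12=d, a+2=c, d+12=p, e+2=g.

idcpg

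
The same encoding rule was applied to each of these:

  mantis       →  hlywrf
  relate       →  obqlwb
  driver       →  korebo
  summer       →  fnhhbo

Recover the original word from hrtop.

m(12)→h(7) and a(0)→l(11) fit y≡17x+11 (mod 26); the inverse of 17 mod 26 is 23. Each letter's alphabet position (a=0..z=25) is mapped through 17·x+11 mod 26 — an affine cipher.
Undoing it on hrtop: h(7)→23·(7−11)≡12=m; r(17)→23·(17−11)≡8=i; t(19)→23·(19−11)≡2=c; o(14)→23·(14−11)≡17=r; p(15)→23·(15−11)≡14=o (all mod 26).

micro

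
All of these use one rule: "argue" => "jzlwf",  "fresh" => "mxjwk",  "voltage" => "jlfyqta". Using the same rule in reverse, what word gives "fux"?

spa

The output letters match the input read backwards, each shifted +5: argue reversed is eugra. Two steps: reverse the string, then apply a Caesar shift of +5.
Decoding fux: shift back: f−5=a, u−5=p, x−5=s → aps; then reverse → spa.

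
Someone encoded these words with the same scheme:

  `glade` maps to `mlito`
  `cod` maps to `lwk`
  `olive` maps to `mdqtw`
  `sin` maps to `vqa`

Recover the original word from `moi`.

age

Read the word backwards and shift each letter +8.
Decoding moi: shift back: m−8=e, o−8=g, i−8=a → ega; then reverse → age.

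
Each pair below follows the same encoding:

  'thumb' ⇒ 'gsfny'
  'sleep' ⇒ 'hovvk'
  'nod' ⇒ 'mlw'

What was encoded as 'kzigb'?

Each pair mirrors across the alphabet (t↔g, h↔s, u↔f): positions sum to 25. Each letter is replaced by its mirror in the alphabet: a↔z, b↔y, c↔x, and so on (the Atbash cipher).
Reversing it on kzigb: k↔p, z↔a, i↔r, g↔t, b↔y.

party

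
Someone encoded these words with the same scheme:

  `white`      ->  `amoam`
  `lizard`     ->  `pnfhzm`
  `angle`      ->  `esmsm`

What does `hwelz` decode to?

dryer

In white: w→a is +4, h→m is +5, i→o is +6, t→a is +7 — the shift increases by 1 each position. Each letter shifts forward by (position + 4), i.e. 4, 5, 6, … — the shift grows by one for each successive letter.
Undoing it on hwelz: h−4=d, w−5=r, e−6=y, l−7=e, z−8=r.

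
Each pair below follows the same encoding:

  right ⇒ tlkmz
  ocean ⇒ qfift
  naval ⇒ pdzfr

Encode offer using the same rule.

Letter i (0-indexed) is shifted by i+2, so successive shifts are 2, 3, 4, ….
On offer: o+2=q, f+3=i, f+4=j, e+5=j, r+6=x.

qijjx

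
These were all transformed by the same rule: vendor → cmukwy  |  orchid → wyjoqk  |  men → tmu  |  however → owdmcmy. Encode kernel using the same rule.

rmyums

The shift depends on letter class: consonant v→c is +7, but vowel e→m is +8. The rule splits by letter class: vowels +8, consonants +7.
For kernel: k(cons)+7=r, e(vowel)+8=m, r(cons)+7=y, n(cons)+7=u, e(vowel)+8=m, l(cons)+7=s.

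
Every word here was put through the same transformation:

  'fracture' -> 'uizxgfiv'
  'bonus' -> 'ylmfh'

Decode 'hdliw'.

Each pair mirrors across the alphabet (f↔u, r↔i, a↔z): positions sum to 25. This is the alphabet-reversal cipher (Atbash): a becomes z, b becomes y, etc.
Decoding hdliw: h↔s, d↔w, l↔o, i↔r, w↔d.

sword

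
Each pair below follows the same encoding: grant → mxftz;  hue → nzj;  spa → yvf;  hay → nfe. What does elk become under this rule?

The shift depends on letter class: consonant g→m is +6, but vowel a→f is +5. The rule splits by letter class: vowels +5, consonants +6.
For elk: e(vowel)+5=j, l(cons)+6=r, k(cons)+6=q.

jrq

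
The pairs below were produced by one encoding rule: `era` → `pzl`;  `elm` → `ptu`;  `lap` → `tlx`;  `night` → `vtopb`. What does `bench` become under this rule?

jpvkp

Two shifts are in play — +11 for a/e/i/o/u, +8 for every other letter.
On bench: b(cons)+8=j, e(vowel)+11=p, n(cons)+8=v, c(cons)+8=k, h(cons)+8=p.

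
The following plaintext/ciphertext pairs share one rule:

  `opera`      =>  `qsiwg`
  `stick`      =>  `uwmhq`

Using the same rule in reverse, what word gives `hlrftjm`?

The shift increases by 1 at each position, starting from +2: 2, 3, 4, ….
Undoing it on hlrftjm: h−2=f, l−3=i, r−4=n, f−5=a, t−6=n, j−7=c, m−8=e.

finance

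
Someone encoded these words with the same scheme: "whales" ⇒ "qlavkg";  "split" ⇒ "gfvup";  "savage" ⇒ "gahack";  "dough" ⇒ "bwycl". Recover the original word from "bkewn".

w(22)→q(16) and h(7)→l(11) fit y≡9x+0 (mod 26); the inverse of 9 mod 26 is 3. Each letter's alphabet position (a=0..z=25) is mapped through 9·x+0 mod 26 — an affine cipher.
Undoing it on bkewn: b(1)→3·(1−0)≡3=d; k(10)→3·(10−0)≡4=e; e(4)→3·(4−0)≡12=m; w(22)→3·(22−0)≡14=o; n(13)→3·(13−0)≡13=n (all mod 26).

demon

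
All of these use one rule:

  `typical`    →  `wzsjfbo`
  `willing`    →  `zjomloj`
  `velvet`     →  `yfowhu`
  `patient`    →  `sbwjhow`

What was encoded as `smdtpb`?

plasma

Shifts by position in typical: pos 0: t→w (+3), pos 1: y→z (+1), pos 2: p→s (+3), pos 3: i→j (+1) — repeating every 2. The shifts repeat in a cycle of length 2: positions 0,1,… shift by +3, +1, then the pattern repeats.
Undoing it on smdtpb: s−3=p, m−1=l, d−3=a, t−1=s, p−3=m, b−1=a.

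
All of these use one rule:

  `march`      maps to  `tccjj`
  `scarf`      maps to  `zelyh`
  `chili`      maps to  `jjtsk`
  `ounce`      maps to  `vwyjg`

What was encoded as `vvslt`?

other

A repeating key of period 3 is used — shifts +7, +2, +11 over and over.
Undoing it on vvslt: v−7=o, v−2=t, s−11=h, l−7=e, t−2=r.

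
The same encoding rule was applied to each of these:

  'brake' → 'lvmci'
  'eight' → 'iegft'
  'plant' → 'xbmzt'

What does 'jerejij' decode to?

divided

Treating letters as 0–25, the rule is x ↦ 25x + 12 (mod 26).
Undoing it on jerejij: j(9)→25·(9−12)≡3=d; e(4)→25·(4−12)≡8=i; r(17)→25·(17−12)≡21=v; e(4)→25·(4−12)≡8=i; j(9)→25·(9−12)≡3=d; i(8)→25·(8−12)≡4=e; j(9)→25·(9−12)≡3=d (all mod 26).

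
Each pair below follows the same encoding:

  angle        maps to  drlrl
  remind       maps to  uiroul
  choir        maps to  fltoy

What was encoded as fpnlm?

cliff

In angle: a→d is +3, n→r is +4, g→l is +5, l→r is +6 — the shift increases by 1 each position. The shift increases by 1 at each position, starting from +3: 3, 4, 5, ….
Reversing it on fpnlm: f−3=c, p−4=l, n−5=i, l−6=f, m−7=f.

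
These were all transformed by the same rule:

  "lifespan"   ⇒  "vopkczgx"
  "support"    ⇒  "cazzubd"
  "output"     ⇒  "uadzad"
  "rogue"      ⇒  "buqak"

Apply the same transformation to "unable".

axglvk

The shift depends on letter class: consonant l→v is +10, but vowel i→o is +6. Vowels shift forward by 6 and consonants shift forward by 10.
Applying it to unable: u(vowel)+6=a, n(cons)+10=x, a(vowel)+6=g, b(cons)+10=l, l(cons)+10=v, e(vowel)+6=k.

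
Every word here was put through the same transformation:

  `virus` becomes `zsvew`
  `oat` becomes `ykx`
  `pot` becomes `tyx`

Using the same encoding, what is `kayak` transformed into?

okcko

The shift depends on letter class: consonant v→z is +4, but vowel i→s is +10. Vowels shift forward by 10 and consonants shift forward by 4.
On kayak: k(cons)+4=o, a(vowel)+10=k, y(cons)+4=c, a(vowel)+10=k, k(cons)+4=o.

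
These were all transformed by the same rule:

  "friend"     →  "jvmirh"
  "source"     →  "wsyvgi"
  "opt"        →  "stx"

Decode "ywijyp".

It's a constant shift of +4 (ROT4).
Decoding ywijyp: y−4=u, w−4=s, i−4=e, j−4=f, y−4=u, p−4=l.

useful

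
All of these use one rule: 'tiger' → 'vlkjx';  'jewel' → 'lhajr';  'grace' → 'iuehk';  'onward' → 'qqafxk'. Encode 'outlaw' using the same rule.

In tiger: t→v is +2, i→l is +3, g→k is +4, e→j is +5 — the shift increases by 1 each position. The shift increases by 1 at each position, starting from +2: 2, 3, 4, ….
For outlaw: o+2=q, u+3=x, t+4=x, l+5=q, a+6=g, w+7=d.

qxxqgd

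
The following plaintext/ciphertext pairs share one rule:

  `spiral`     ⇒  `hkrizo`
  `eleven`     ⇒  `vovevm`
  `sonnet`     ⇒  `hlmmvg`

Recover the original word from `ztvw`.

aged

Each pair mirrors across the alphabet (s↔h, p↔k, i↔r): positions sum to 25. Letters are reflected about the middle of the alphabet (position → 25−position): Atbash.
Undoing it on ztvw: z↔a, t↔g, v↔e, w↔d.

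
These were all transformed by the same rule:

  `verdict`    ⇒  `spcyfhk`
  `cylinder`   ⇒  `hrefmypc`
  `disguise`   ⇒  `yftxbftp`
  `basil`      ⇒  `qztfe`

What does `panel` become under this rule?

uzmpe

Treating letters as 0–25, the rule is x ↦ 17x + 25 (mod 26).
For panel: p(15)→17·15+25≡20=u; a(0)→17·0+25≡25=z; n(13)→17·13+25≡12=m; e(4)→17·4+25≡15=p; l(11)→17·11+25≡4=e (all mod 26).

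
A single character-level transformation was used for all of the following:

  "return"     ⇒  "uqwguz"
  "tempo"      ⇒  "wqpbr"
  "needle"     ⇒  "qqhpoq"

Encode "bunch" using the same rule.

egqok

Shifts by position in return: pos 0: r→u (+3), pos 1: e→q (+12), pos 2: t→w (+3), pos 3: u→g (+12) — repeating every 2. It's a Vigenère-style cipher with numeric key [3,12]: position i shifts by key[i mod 2].
Applying it to bunch: b+3=e, u+12=g, n+3=q, c+12=o, h+3=k.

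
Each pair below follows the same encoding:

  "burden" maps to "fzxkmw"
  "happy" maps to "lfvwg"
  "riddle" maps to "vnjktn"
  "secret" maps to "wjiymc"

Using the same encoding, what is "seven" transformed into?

wjblv

In burden: b→f is +4, u→z is +5, r→x is +6, d→k is +7 — the shift increases by 1 each position. The shift increases by 1 at each position, starting from +4: 4, 5, 6, ….
For seven: s+4=w, e+5=j, v+6=b, e+7=l, n+8=v.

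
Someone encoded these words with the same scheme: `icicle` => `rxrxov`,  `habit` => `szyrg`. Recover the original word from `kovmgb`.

Each letter is replaced by its mirror in the alphabet: a↔z, b↔y, c↔x, and so on (the Atbash cipher).
Undoing it on kovmgb: k↔p, o↔l, v↔e, m↔n, g↔t, b↔y.

plenty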